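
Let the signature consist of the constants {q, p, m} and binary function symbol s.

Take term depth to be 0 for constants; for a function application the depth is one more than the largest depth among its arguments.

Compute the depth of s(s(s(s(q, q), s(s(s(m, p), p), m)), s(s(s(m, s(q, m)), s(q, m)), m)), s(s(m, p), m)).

depth(s(q, q)) = 1 + max(0, 0) = 1
depth(s(m, p)) = 1 + max(0, 0) = 1
depth(s(s(m, p), p)) = 1 + max(1, 0) = 2
depth(s(s(s(m, p), p), m)) = 1 + max(2, 0) = 3
depth(s(s(q, q), s(s(s(m, p), p), m))) = 1 + max(1, 3) = 4
depth(s(q, m)) = 1 + max(0, 0) = 1
depth(s(m, s(q, m))) = 1 + max(0, 1) = 2
depth(s(s(m, s(q, m)), s(q, m))) = 1 + max(2, 1) = 3
depth(s(s(s(m, s(q, m)), s(q, m)), m)) = 1 + max(3, 0) = 4
depth(s(s(s(q, q), s(s(s(m, p), p), m)), s(s(s(m, s(q, m)), s(q, m)), m))) = 1 + max(4, 4) = 5
depth(s(s(m, p), m)) = 1 + max(1, 0) = 2
depth(s(s(s(s(q, q), s(s(s(m, p), p), m)), s(s(s(m, s(q, m)), s(q, m)), m)), s(s(m, p), m))) = 1 + max(5, 2) = 6

6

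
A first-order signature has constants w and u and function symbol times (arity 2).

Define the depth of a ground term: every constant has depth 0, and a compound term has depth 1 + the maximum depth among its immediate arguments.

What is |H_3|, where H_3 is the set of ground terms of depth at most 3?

If N_k denotes the number of depth-≤k ground terms, the 2 constants give N_0 = 2, and each function symbol of arity r contributes N_{k-1}^r new terms at level k: N_k = 2 + N_{k-1}^2.
N_0 = 2
N_1 = 2 + 2^2 = 6
N_2 = 2 + 6^2 = 38
N_3 = 2 + 38^2 = 1446

1446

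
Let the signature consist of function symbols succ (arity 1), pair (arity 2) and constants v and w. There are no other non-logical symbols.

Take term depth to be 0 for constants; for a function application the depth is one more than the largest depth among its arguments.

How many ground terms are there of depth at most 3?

Let N_k = |{terms of depth ≤ k}|. Then N_0 = 2 and N_k = 2 + N_{k-1} + N_{k-1}^2 for k ≥ 1 (one summand per function symbol, arity giving the exponent).
N_0 = 2
N_1 = 2 + 2 + 2^2 = 8
N_2 = 2 + 8 + 8^2 = 74
N_3 = 2 + 74 + 74^2 = 5552

5552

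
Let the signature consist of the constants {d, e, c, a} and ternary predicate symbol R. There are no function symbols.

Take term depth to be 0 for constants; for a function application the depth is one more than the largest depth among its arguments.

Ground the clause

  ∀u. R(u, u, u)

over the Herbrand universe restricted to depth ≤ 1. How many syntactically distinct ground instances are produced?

4

Ground terms of depth ≤ 1:
  With no function symbols every ground term is a constant, so there are exactly 4 ground terms at every depth bound.
  N_0 = 4
  N_1 = 4
So there are 4 ground terms available for substitution.
There is 1 variable to instantiate (u),  occurring in at least one literal, so different choices give different ground instances.
Number of ground instances = 4.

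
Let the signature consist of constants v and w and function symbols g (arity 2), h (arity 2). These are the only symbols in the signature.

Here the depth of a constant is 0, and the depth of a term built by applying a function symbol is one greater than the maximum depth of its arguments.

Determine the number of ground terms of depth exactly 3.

81408

Let N_k = |{terms of depth ≤ k}|. Then N_0 = 2 and N_k = 2 + N_{k-1}^2 + N_{k-1}^2 for k ≥ 1 (one summand per function symbol, arity giving the exponent).
N_0 = 2
N_1 = 2 + 2^2 + 2^2 = 10
N_2 = 2 + 10^2 + 10^2 = 202
N_3 = 2 + 202^2 + 202^2 = 81610
Terms of depth exactly 3: N_3 − N_2 = 81610 − 202 = 81408.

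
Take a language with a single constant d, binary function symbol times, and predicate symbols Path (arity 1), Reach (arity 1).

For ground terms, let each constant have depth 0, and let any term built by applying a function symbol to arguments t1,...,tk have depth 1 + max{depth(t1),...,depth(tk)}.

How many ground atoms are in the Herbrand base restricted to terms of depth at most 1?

4

First count ground terms of depth ≤ 1.
Count level by level. With function symbols times/2, the terms of depth ≤ k are the 1 constant together with each function applied to depth-≤(k−1) tuples, so N_k = 1 + N_{k-1}^2.
N_0 = 1
N_1 = 1 + 1^2 = 2
Explicitly: d, times(d, d).
So |H| = 2.
A ground atom is a predicate applied to a tuple of terms from H, so the count is the sum over predicates of |H|^arity:
  Path: 2;  Reach: 2
Total ground atoms: 2 + 2 = 4.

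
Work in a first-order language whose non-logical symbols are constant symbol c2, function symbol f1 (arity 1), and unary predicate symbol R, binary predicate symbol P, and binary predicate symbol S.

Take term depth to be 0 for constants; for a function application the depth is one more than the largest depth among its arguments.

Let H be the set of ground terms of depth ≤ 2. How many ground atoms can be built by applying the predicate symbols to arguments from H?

21

First count ground terms of depth ≤ 2.
Let N_k count ground terms of depth at most k. Each non-constant term of depth ≤ k is some function symbol applied to depth-≤(k−1) arguments, giving N_k = 1 + N_{k-1}.
N_0 = 1
N_1 = 1 + 1 = 2
N_2 = 1 + 2 = 3
Explicitly: c2, f1(c2), f1(f1(c2)).
So |H| = 3.
Each predicate of arity r yields |H|^r ground atoms (one per choice of an r-tuple from H):
  R: 3;  P: 3^2 = 9;  S: 3^2 = 9
Total ground atoms: 3 + 9 + 9 = 21.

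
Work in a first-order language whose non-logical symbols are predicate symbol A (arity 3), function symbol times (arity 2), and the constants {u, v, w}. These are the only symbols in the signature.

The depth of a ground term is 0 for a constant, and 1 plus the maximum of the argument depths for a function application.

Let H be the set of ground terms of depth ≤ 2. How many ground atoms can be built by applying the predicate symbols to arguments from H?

First count ground terms of depth ≤ 2.
Count level by level. With function symbols times/2, the terms of depth ≤ k are the 3 constants together with each function applied to depth-≤(k−1) tuples, so N_k = 3 + N_{k-1}^2.
N_0 = 3
N_1 = 3 + 3^2 = 12
N_2 = 3 + 12^2 = 147
So |H| = 147.
Ground atoms are formed by filling each argument slot of a predicate with a term from H, so an r-ary predicate gives |H|^r atoms:
  A: 147^3 = 3176523
Total ground atoms: 3176523.

3176523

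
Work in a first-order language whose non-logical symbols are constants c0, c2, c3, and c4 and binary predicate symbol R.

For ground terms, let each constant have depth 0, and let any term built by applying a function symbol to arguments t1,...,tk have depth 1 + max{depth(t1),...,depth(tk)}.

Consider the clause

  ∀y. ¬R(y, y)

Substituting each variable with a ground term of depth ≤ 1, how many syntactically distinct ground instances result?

4

Ground terms of depth ≤ 1:
  With no function symbols every ground term is a constant, so there are exactly 4 ground terms at every depth bound.
  N_0 = 4
  N_1 = 4
So there are 4 ground terms available for substitution.
The body mentions the single quantified variable y; since ground terms form a free algebra, no two substitutions collapse to the same formula.
Number of ground instances = 4.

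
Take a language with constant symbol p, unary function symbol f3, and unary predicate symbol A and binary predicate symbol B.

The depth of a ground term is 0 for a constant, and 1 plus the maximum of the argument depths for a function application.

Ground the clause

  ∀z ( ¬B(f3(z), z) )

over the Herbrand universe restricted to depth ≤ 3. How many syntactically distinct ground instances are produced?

4

Ground terms of depth ≤ 3:
  Let N_k = |{terms of depth ≤ k}|. Then N_0 = 1 and N_k = 1 + N_{k-1} for k ≥ 1 (one summand per function symbol, arity giving the exponent).
  N_0 = 1
  N_1 = 1 + 1 = 2
  N_2 = 1 + 2 = 3
  N_3 = 1 + 3 = 4
So there are 4 ground terms available for substitution.
The clause has 1 distinct variable (z), which appears in the body. In the free term algebra distinct substitutions yield syntactically distinct ground instances.
Number of ground instances = 4.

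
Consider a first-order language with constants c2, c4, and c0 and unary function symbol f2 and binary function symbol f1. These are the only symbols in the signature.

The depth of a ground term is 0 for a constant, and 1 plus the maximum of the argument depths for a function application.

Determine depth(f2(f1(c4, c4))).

2

depth(f1(c4, c4)) = 1 + max(0, 0) = 1
depth(f2(f1(c4, c4))) = 1 + depth(f1(c4, c4)) = 1 + 1 = 2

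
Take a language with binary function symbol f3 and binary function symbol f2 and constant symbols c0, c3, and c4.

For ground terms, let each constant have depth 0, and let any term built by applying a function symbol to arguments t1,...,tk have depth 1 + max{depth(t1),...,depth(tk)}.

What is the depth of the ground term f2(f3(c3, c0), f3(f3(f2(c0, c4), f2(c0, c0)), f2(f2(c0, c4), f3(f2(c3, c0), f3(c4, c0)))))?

depth(f3(c3, c0)) = 1 + max(0, 0) = 1
depth(f2(c0, c4)) = 1 + max(0, 0) = 1
depth(f2(c0, c0)) = 1 + max(0, 0) = 1
depth(f3(f2(c0, c4), f2(c0, c0))) = 1 + max(1, 1) = 2
depth(f2(c3, c0)) = 1 + max(0, 0) = 1
depth(f3(c4, c0)) = 1 + max(0, 0) = 1
depth(f3(f2(c3, c0), f3(c4, c0))) = 1 + max(1, 1) = 2
depth(f2(f2(c0, c4), f3(f2(c3, c0), f3(c4, c0)))) = 1 + max(1, 2) = 3
depth(f3(f3(f2(c0, c4), f2(c0, c0)), f2(f2(c0, c4), f3(f2(c3, c0), f3(c4, c0))))) = 1 + max(2, 3) = 4
depth(f2(f3(c3, c0), f3(f3(f2(c0, c4), f2(c0, c0)), f2(f2(c0, c4), f3(f2(c3, c0), f3(c4, c0)))))) = 1 + max(1, 4) = 5

5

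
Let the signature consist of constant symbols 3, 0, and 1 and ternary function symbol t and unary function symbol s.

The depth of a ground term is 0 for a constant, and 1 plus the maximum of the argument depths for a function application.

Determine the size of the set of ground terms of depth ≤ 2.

Let N_k count ground terms of depth at most k. Each non-constant term of depth ≤ k is some function symbol applied to depth-≤(k−1) arguments, giving N_k = 3 + N_{k-1}^3 + N_{k-1}.
N_0 = 3
N_1 = 3 + 3^3 + 3 = 33
N_2 = 3 + 33^3 + 33 = 35973

35973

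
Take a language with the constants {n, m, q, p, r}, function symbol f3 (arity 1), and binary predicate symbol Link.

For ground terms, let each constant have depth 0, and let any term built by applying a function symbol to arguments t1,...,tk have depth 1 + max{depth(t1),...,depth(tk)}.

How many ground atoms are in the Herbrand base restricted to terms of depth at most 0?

25

First count ground terms of depth ≤ 0.
Let N_k = |{terms of depth ≤ k}|. Then N_0 = 5 and N_k = 5 + N_{k-1} for k ≥ 1 (one summand per function symbol, arity giving the exponent).
N_0 = 5
Explicitly: n, m, q, p, r.
So |H| = 5.
Each predicate of arity r yields |H|^r ground atoms (one per choice of an r-tuple from H):
  Link: 5^2 = 25
Total ground atoms: 25.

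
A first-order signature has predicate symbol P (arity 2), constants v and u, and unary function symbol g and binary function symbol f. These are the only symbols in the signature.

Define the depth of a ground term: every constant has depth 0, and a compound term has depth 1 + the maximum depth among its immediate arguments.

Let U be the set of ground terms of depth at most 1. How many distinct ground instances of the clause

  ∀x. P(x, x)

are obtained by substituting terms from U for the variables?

Ground terms of depth ≤ 1:
  Let N_k count ground terms of depth at most k. Each non-constant term of depth ≤ k is some function symbol applied to depth-≤(k−1) arguments, giving N_k = 2 + N_{k-1} + N_{k-1}^2.
  N_0 = 2
  N_1 = 2 + 2 + 2^2 = 8
So there are 8 ground terms available for substitution.
The variable x ranges independently over the available ground terms, and distinct assignments produce distinct instances.
Number of ground instances = 8.

8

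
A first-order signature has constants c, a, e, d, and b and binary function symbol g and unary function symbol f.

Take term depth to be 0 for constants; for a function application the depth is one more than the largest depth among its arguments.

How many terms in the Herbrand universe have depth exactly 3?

Count level by level. With function symbols g/2, f/1, the terms of depth ≤ k are the 5 constants together with each function applied to depth-≤(k−1) tuples, so N_k = 5 + N_{k-1}^2 + N_{k-1}.
N_0 = 5
N_1 = 5 + 5^2 + 5 = 35
N_2 = 5 + 35^2 + 35 = 1265
N_3 = 5 + 1265^2 + 1265 = 1601495
Terms of depth exactly 3: N_3 − N_2 = 1601495 − 1265 = 1600230.

1600230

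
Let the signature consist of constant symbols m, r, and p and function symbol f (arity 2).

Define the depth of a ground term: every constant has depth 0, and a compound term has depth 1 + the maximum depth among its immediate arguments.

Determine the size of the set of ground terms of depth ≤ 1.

Let N_k = |{terms of depth ≤ k}|. Then N_0 = 3 and N_k = 3 + N_{k-1}^2 for k ≥ 1 (one summand per function symbol, arity giving the exponent).
N_0 = 3
N_1 = 3 + 3^2 = 12

12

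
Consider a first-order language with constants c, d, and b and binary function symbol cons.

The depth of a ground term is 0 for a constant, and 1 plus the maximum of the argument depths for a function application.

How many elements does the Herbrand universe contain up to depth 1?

12

If N_k denotes the number of depth-≤k ground terms, the 3 constants give N_0 = 3, and each function symbol of arity r contributes N_{k-1}^r new terms at level k: N_k = 3 + N_{k-1}^2.
N_0 = 3
N_1 = 3 + 3^2 = 12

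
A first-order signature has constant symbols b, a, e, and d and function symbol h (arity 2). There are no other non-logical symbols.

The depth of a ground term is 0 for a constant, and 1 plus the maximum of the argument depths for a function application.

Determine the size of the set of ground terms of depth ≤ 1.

Count level by level. With function symbols h/2, the terms of depth ≤ k are the 4 constants together with each function applied to depth-≤(k−1) tuples, so N_k = 4 + N_{k-1}^2.
N_0 = 4
N_1 = 4 + 4^2 = 20

20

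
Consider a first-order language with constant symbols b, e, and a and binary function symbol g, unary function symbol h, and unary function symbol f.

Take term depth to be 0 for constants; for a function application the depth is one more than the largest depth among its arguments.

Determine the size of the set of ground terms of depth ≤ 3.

132498

Let N_k = |{terms of depth ≤ k}|. Then N_0 = 3 and N_k = 3 + N_{k-1}^2 + N_{k-1} + N_{k-1} for k ≥ 1 (one summand per function symbol, arity giving the exponent).
N_0 = 3
N_1 = 3 + 3^2 + 3 + 3 = 18
N_2 = 3 + 18^2 + 18 + 18 = 363
N_3 = 3 + 363^2 + 363 + 363 = 132498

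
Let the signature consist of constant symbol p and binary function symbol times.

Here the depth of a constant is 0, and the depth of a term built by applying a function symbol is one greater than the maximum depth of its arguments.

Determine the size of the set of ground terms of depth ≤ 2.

5

If N_k denotes the number of depth-≤k ground terms, the 1 constant gives N_0 = 1, and each function symbol of arity r contributes N_{k-1}^r new terms at level k: N_k = 1 + N_{k-1}^2.
N_0 = 1
N_1 = 1 + 1^2 = 2
N_2 = 1 + 2^2 = 5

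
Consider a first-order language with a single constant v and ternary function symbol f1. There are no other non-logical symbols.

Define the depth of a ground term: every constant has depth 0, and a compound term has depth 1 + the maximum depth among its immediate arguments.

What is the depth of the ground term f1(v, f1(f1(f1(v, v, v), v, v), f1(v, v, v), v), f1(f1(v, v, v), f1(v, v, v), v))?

depth(f1(v, v, v)) = 1 + max(0, 0, 0) = 1
depth(f1(f1(v, v, v), v, v)) = 1 + max(1, 0, 0) = 2
depth(f1(f1(f1(v, v, v), v, v), f1(v, v, v), v)) = 1 + max(2, 1, 0) = 3
depth(f1(f1(v, v, v), f1(v, v, v), v)) = 1 + max(1, 1, 0) = 2
depth(f1(v, f1(f1(f1(v, v, v), v, v), f1(v, v, v), v), f1(f1(v, v, v), f1(v, v, v), v))) = 1 + max(0, 3, 2) = 4

4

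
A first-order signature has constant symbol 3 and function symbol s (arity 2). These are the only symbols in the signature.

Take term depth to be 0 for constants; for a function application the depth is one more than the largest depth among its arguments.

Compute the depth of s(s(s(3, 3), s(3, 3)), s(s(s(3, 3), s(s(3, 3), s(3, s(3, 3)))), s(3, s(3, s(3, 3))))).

depth(s(3, 3)) = 1 + max(0, 0) = 1
depth(s(s(3, 3), s(3, 3))) = 1 + max(1, 1) = 2
depth(s(3, s(3, 3))) = 1 + max(0, 1) = 2
depth(s(s(3, 3), s(3, s(3, 3)))) = 1 + max(1, 2) = 3
depth(s(s(3, 3), s(s(3, 3), s(3, s(3, 3))))) = 1 + max(1, 3) = 4
depth(s(3, s(3, s(3, 3)))) = 1 + max(0, 2) = 3
depth(s(s(s(3, 3), s(s(3, 3), s(3, s(3, 3)))), s(3, s(3, s(3, 3))))) = 1 + max(4, 3) = 5
depth(s(s(s(3, 3), s(3, 3)), s(s(s(3, 3), s(s(3, 3), s(3, s(3, 3)))), s(3, s(3, s(3, 3)))))) = 1 + max(2, 5) = 6

6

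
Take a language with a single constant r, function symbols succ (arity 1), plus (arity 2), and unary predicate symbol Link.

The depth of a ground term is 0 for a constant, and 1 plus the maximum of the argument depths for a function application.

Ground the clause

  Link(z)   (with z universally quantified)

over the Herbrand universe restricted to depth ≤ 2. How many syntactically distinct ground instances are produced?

13

Ground terms of depth ≤ 2:
  Count level by level. With function symbols succ/1, plus/2, the terms of depth ≤ k are the 1 constant together with each function applied to depth-≤(k−1) tuples, so N_k = 1 + N_{k-1} + N_{k-1}^2.
  N_0 = 1
  N_1 = 1 + 1 + 1^2 = 3
  N_2 = 1 + 3 + 3^2 = 13
So there are 13 ground terms available for substitution.
The clause has 1 distinct variable (z), which appears in the body. In the free term algebra distinct substitutions yield syntactically distinct ground instances.
Number of ground instances = 13.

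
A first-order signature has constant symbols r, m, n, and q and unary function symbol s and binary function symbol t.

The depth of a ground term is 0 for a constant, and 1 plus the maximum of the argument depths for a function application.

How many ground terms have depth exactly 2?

If N_k denotes the number of depth-≤k ground terms, the 4 constants give N_0 = 4, and each function symbol of arity r contributes N_{k-1}^r new terms at level k: N_k = 4 + N_{k-1} + N_{k-1}^2.
N_0 = 4
N_1 = 4 + 4 + 4^2 = 24
N_2 = 4 + 24 + 24^2 = 604
Terms of depth exactly 2: N_2 − N_1 = 604 − 24 = 580.

580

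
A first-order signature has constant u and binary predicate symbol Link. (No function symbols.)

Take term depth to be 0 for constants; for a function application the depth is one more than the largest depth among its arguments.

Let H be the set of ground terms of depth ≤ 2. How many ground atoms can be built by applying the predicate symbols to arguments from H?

1

First count ground terms of depth ≤ 2.
With no function symbols every ground term is a constant, so there is exactly 1 ground term at every depth bound.
N_0 = 1
N_1 = 1
N_2 = 1
Explicitly: u.
So |H| = 1.
For each predicate symbol, the number of ground atoms is |H| raised to its arity; summing:
  Link: 1^2 = 1
Total ground atoms: 1.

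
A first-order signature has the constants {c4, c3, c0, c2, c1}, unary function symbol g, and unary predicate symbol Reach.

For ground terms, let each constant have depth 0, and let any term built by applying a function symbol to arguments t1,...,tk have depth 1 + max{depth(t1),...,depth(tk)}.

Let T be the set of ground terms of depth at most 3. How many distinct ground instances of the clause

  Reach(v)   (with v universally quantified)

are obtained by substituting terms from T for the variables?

Ground terms of depth ≤ 3:
  Let N_k count ground terms of depth at most k. Each non-constant term of depth ≤ k is some function symbol applied to depth-≤(k−1) arguments, giving N_k = 5 + N_{k-1}.
  N_0 = 5
  N_1 = 5 + 5 = 10
  N_2 = 5 + 10 = 15
  N_3 = 5 + 15 = 20
So there are 20 ground terms available for substitution.
The clause has 1 distinct variable (v), which appears in the body. In the free term algebra distinct substitutions yield syntactically distinct ground instances.
Number of ground instances = 20.

20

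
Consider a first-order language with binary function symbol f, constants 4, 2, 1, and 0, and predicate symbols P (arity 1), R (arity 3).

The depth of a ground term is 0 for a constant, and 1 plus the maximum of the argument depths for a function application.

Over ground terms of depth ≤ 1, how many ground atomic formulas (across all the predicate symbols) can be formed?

First count ground terms of depth ≤ 1.
Count level by level. With function symbols f/2, the terms of depth ≤ k are the 4 constants together with each function applied to depth-≤(k−1) tuples, so N_k = 4 + N_{k-1}^2.
N_0 = 4
N_1 = 4 + 4^2 = 20
So |H| = 20.
For each predicate symbol, the number of ground atoms is |H| raised to its arity; summing:
  P: 20;  R: 20^3 = 8000
Total ground atoms: 20 + 8000 = 8020.

8020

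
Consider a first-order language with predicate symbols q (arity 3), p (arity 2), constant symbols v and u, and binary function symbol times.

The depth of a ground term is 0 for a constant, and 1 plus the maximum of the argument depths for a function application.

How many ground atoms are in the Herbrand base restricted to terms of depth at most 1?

252

First count ground terms of depth ≤ 1.
Write N_k for the number of ground terms of depth ≤ k. A term of depth ≤ k is either a constant or a function symbol applied to arguments of depth ≤ k−1, so N_k = 2 + N_{k-1}^2.
N_0 = 2
N_1 = 2 + 2^2 = 6
Explicitly: v, u, times(v, v), times(v, u), times(u, v), times(u, u).
So |H| = 6.
A ground atom is a predicate applied to a tuple of terms from H, so the count is the sum over predicates of |H|^arity:
  q: 6^3 = 216;  p: 6^2 = 36
Total ground atoms: 216 + 36 = 252.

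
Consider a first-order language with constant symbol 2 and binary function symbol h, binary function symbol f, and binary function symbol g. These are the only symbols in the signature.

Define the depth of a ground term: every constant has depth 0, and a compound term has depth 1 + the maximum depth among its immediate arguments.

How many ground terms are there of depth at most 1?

Let N_k = |{terms of depth ≤ k}|. Then N_0 = 1 and N_k = 1 + N_{k-1}^2 + N_{k-1}^2 + N_{k-1}^2 for k ≥ 1 (one summand per function symbol, arity giving the exponent).
N_0 = 1
N_1 = 1 + 1^2 + 1^2 + 1^2 = 4

4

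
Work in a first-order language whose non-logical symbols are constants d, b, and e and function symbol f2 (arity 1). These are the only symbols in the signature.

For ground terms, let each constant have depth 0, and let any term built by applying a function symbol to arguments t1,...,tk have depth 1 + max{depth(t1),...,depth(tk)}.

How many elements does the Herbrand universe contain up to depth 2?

Let N_k = |{terms of depth ≤ k}|. Then N_0 = 3 and N_k = 3 + N_{k-1} for k ≥ 1 (one summand per function symbol, arity giving the exponent).
N_0 = 3
N_1 = 3 + 3 = 6
N_2 = 3 + 6 = 9
Explicitly: d, b, e, f2(d), f2(b), f2(e), f2(f2(d)), f2(f2(b)), f2(f2(e)).

9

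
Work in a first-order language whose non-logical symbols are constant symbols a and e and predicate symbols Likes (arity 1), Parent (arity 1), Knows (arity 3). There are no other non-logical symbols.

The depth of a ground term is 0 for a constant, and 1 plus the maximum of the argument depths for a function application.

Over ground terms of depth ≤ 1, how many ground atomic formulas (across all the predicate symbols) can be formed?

First count ground terms of depth ≤ 1.
With no function symbols every ground term is a constant, so there are exactly 2 ground terms at every depth bound.
N_0 = 2
N_1 = 2
So |H| = 2.
For each predicate symbol, the number of ground atoms is |H| raised to its arity; summing:
  Likes: 2;  Parent: 2;  Knows: 2^3 = 8
Total ground atoms: 2 + 2 + 8 = 12.

12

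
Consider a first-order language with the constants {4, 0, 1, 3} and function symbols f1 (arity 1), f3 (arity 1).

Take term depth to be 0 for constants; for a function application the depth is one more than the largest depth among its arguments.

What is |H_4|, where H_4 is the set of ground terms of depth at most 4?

124

Let N_k = |{terms of depth ≤ k}|. Then N_0 = 4 and N_k = 4 + N_{k-1} + N_{k-1} for k ≥ 1 (one summand per function symbol, arity giving the exponent).
N_0 = 4
N_1 = 4 + 4 + 4 = 12
N_2 = 4 + 12 + 12 = 28
N_3 = 4 + 28 + 28 = 60
N_4 = 4 + 60 + 60 = 124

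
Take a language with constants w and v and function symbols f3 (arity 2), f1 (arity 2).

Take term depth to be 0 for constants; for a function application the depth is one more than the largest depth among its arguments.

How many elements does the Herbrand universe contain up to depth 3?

Write N_k for the number of ground terms of depth ≤ k. A term of depth ≤ k is either a constant or a function symbol applied to arguments of depth ≤ k−1, so N_k = 2 + N_{k-1}^2 + N_{k-1}^2.
N_0 = 2
N_1 = 2 + 2^2 + 2^2 = 10
N_2 = 2 + 10^2 + 10^2 = 202
N_3 = 2 + 202^2 + 202^2 = 81610

81610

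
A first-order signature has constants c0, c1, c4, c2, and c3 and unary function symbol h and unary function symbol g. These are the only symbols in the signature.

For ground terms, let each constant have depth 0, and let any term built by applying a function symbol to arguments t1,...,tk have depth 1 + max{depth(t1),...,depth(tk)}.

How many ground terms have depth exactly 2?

Write N_k for the number of ground terms of depth ≤ k. A term of depth ≤ k is either a constant or a function symbol applied to arguments of depth ≤ k−1, so N_k = 5 + N_{k-1} + N_{k-1}.
N_0 = 5
N_1 = 5 + 5 + 5 = 15
N_2 = 5 + 15 + 15 = 35
Terms of depth exactly 2: N_2 − N_1 = 35 − 15 = 20.

20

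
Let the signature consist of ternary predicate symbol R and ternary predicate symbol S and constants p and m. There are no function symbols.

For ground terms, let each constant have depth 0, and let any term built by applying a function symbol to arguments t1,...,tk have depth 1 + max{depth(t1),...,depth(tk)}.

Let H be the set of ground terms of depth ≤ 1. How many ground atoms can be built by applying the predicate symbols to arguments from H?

16

First count ground terms of depth ≤ 1.
With no function symbols every ground term is a constant, so there are exactly 2 ground terms at every depth bound.
N_0 = 2
N_1 = 2
So |H| = 2.
A ground atom is a predicate applied to a tuple of terms from H, so the count is the sum over predicates of |H|^arity:
  R: 2^3 = 8;  S: 2^3 = 8
Total ground atoms: 8 + 8 = 16.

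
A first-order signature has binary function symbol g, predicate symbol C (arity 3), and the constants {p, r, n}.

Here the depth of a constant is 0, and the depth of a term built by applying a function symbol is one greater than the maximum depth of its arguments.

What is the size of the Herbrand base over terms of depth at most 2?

First count ground terms of depth ≤ 2.
Write N_k for the number of ground terms of depth ≤ k. A term of depth ≤ k is either a constant or a function symbol applied to arguments of depth ≤ k−1, so N_k = 3 + N_{k-1}^2.
N_0 = 3
N_1 = 3 + 3^2 = 12
N_2 = 3 + 12^2 = 147
So |H| = 147.
A ground atom is a predicate applied to a tuple of terms from H, so the count is the sum over predicates of |H|^arity:
  C: 147^3 = 3176523
Total ground atoms: 3176523.

3176523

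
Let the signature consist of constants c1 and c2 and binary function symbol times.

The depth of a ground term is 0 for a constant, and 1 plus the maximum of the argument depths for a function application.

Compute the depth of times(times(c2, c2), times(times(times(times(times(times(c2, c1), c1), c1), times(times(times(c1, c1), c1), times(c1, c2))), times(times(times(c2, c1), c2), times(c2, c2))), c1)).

7

depth(times(c2, c2)) = 1 + max(0, 0) = 1
depth(times(c2, c1)) = 1 + max(0, 0) = 1
depth(times(times(c2, c1), c1)) = 1 + max(1, 0) = 2
depth(times(times(times(c2, c1), c1), c1)) = 1 + max(2, 0) = 3
depth(times(c1, c1)) = 1 + max(0, 0) = 1
depth(times(times(c1, c1), c1)) = 1 + max(1, 0) = 2
depth(times(c1, c2)) = 1 + max(0, 0) = 1
depth(times(times(times(c1, c1), c1), times(c1, c2))) = 1 + max(2, 1) = 3
depth(times(times(times(times(c2, c1), c1), c1), times(times(times(c1, c1), c1), times(c1, c2)))) = 1 + max(3, 3) = 4
depth(times(times(c2, c1), c2)) = 1 + max(1, 0) = 2
depth(times(times(times(c2, c1), c2), times(c2, c2))) = 1 + max(2, 1) = 3
depth(times(times(times(times(times(c2, c1), c1), c1), times(times(times(c1, c1), c1), times(c1, c2))), times(times(times(c2, c1), c2), times(c2, c2)))) = 1 + max(4, 3) = 5
depth(times(times(times(times(times(times(c2, c1), c1), c1), times(times(times(c1, c1), c1), times(c1, c2))), times(times(times(c2, c1), c2), times(c2, c2))), c1)) = 1 + max(5, 0) = 6
depth(times(times(c2, c2), times(times(times(times(times(times(c2, c1), c1), c1), times(times(times(c1, c1), c1), times(c1, c2))), times(times(times(c2, c1), c2), times(c2, c2))), c1))) = 1 + max(1, 6) = 7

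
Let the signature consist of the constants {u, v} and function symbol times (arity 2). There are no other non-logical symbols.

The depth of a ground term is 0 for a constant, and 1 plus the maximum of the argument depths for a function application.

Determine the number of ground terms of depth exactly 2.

If N_k denotes the number of depth-≤k ground terms, the 2 constants give N_0 = 2, and each function symbol of arity r contributes N_{k-1}^r new terms at level k: N_k = 2 + N_{k-1}^2.
N_0 = 2
N_1 = 2 + 2^2 = 6
N_2 = 2 + 6^2 = 38
Terms of depth exactly 2: N_2 − N_1 = 38 − 6 = 32.

32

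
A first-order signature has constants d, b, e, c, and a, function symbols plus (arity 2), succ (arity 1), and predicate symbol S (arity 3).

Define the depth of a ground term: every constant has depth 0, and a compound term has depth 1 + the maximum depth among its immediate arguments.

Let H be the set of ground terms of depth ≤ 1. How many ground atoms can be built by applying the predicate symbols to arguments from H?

First count ground terms of depth ≤ 1.
Let N_k count ground terms of depth at most k. Each non-constant term of depth ≤ k is some function symbol applied to depth-≤(k−1) arguments, giving N_k = 5 + N_{k-1}^2 + N_{k-1}.
N_0 = 5
N_1 = 5 + 5^2 + 5 = 35
So |H| = 35.
A ground atom is a predicate applied to a tuple of terms from H, so the count is the sum over predicates of |H|^arity:
  S: 35^3 = 42875
Total ground atoms: 42875.

42875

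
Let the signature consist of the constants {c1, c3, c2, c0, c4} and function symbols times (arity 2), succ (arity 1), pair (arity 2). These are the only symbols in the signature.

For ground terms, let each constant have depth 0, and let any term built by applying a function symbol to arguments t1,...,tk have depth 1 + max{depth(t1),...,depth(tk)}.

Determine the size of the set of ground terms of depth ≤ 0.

5

If N_k denotes the number of depth-≤k ground terms, the 5 constants give N_0 = 5, and each function symbol of arity r contributes N_{k-1}^r new terms at level k: N_k = 5 + N_{k-1}^2 + N_{k-1} + N_{k-1}^2.
N_0 = 5
Explicitly: c1, c3, c2, c0, c4.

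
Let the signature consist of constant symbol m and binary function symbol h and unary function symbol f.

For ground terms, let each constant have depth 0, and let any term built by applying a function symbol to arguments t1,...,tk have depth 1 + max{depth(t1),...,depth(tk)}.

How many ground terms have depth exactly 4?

If N_k denotes the number of depth-≤k ground terms, the 1 constant gives N_0 = 1, and each function symbol of arity r contributes N_{k-1}^r new terms at level k: N_k = 1 + N_{k-1}^2 + N_{k-1}.
N_0 = 1
N_1 = 1 + 1^2 + 1 = 3
N_2 = 1 + 3^2 + 3 = 13
N_3 = 1 + 13^2 + 13 = 183
N_4 = 1 + 183^2 + 183 = 33673
Terms of depth exactly 4: N_4 − N_3 = 33673 − 183 = 33490.

33490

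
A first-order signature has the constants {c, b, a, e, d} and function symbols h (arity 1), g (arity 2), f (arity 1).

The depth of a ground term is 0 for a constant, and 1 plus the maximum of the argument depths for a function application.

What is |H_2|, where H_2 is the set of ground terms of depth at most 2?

Write N_k for the number of ground terms of depth ≤ k. A term of depth ≤ k is either a constant or a function symbol applied to arguments of depth ≤ k−1, so N_k = 5 + N_{k-1} + N_{k-1}^2 + N_{k-1}.
N_0 = 5
N_1 = 5 + 5 + 5^2 + 5 = 40
N_2 = 5 + 40 + 40^2 + 40 = 1685

1685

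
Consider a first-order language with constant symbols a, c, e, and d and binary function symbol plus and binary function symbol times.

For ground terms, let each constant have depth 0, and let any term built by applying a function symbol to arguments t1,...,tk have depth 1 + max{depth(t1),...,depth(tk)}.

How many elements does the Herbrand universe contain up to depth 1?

Write N_k for the number of ground terms of depth ≤ k. A term of depth ≤ k is either a constant or a function symbol applied to arguments of depth ≤ k−1, so N_k = 4 + N_{k-1}^2 + N_{k-1}^2.
N_0 = 4
N_1 = 4 + 4^2 + 4^2 = 36

36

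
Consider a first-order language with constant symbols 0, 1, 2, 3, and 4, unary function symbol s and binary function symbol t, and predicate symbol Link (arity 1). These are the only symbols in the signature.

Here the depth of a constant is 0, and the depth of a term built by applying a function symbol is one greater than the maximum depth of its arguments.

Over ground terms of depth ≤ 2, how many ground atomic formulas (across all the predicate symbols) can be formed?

1265

First count ground terms of depth ≤ 2.
Write N_k for the number of ground terms of depth ≤ k. A term of depth ≤ k is either a constant or a function symbol applied to arguments of depth ≤ k−1, so N_k = 5 + N_{k-1} + N_{k-1}^2.
N_0 = 5
N_1 = 5 + 5 + 5^2 = 35
N_2 = 5 + 35 + 35^2 = 1265
So |H| = 1265.
Each predicate of arity r yields |H|^r ground atoms (one per choice of an r-tuple from H):
  Link: 1265
Total ground atoms: 1265.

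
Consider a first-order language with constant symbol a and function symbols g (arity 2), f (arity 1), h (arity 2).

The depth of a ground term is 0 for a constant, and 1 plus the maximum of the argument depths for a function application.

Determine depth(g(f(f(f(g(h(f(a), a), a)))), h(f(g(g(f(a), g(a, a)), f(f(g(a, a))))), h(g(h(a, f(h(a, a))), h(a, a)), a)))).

7

depth(f(a)) = 1 + depth(a) = 1 + 0 = 1
depth(h(f(a), a)) = 1 + max(1, 0) = 2
depth(g(h(f(a), a), a)) = 1 + max(2, 0) = 3
depth(f(g(h(f(a), a), a))) = 1 + depth(g(h(f(a), a), a)) = 1 + 3 = 4
depth(f(f(g(h(f(a), a), a)))) = 1 + depth(f(g(h(f(a), a), a))) = 1 + 4 = 5
depth(f(f(f(g(h(f(a), a), a))))) = 1 + depth(f(f(g(h(f(a), a), a)))) = 1 + 5 = 6
depth(g(a, a)) = 1 + max(0, 0) = 1
depth(g(f(a), g(a, a))) = 1 + max(1, 1) = 2
depth(f(g(a, a))) = 1 + depth(g(a, a)) = 1 + 1 = 2
depth(f(f(g(a, a)))) = 1 + depth(f(g(a, a))) = 1 + 2 = 3
depth(g(g(f(a), g(a, a)), f(f(g(a, a))))) = 1 + max(2, 3) = 4
depth(f(g(g(f(a), g(a, a)), f(f(g(a, a)))))) = 1 + depth(g(g(f(a), g(a, a)), f(f(g(a, a))))) = 1 + 4 = 5
depth(h(a, a)) = 1 + max(0, 0) = 1
depth(f(h(a, a))) = 1 + depth(h(a, a)) = 1 + 1 = 2
depth(h(a, f(h(a, a)))) = 1 + max(0, 2) = 3
depth(g(h(a, f(h(a, a))), h(a, a))) = 1 + max(3, 1) = 4
depth(h(g(h(a, f(h(a, a))), h(a, a)), a)) = 1 + max(4, 0) = 5
depth(h(f(g(g(f(a), g(a, a)), f(f(g(a, a))))), h(g(h(a, f(h(a, a))), h(a, a)), a))) = 1 + max(5, 5) = 6
depth(g(f(f(f(g(h(f(a), a), a)))), h(f(g(g(f(a), g(a, a)), f(f(g(a, a))))), h(g(h(a, f(h(a, a))), h(a, a)), a)))) = 1 + max(6, 6) = 7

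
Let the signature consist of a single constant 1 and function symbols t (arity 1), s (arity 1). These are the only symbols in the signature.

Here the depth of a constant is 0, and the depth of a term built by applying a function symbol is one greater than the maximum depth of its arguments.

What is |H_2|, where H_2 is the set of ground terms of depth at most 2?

Let N_k = |{terms of depth ≤ k}|. Then N_0 = 1 and N_k = 1 + N_{k-1} + N_{k-1} for k ≥ 1 (one summand per function symbol, arity giving the exponent).
N_0 = 1
N_1 = 1 + 1 + 1 = 3
N_2 = 1 + 3 + 3 = 7
Explicitly: 1, t(1), t(t(1)), t(s(1)), s(1), s(t(1)), s(s(1)).

7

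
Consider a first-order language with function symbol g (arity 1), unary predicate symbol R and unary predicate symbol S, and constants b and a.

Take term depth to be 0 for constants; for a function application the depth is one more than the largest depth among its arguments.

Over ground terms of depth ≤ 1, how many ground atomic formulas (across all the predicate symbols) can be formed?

8

First count ground terms of depth ≤ 1.
If N_k denotes the number of depth-≤k ground terms, the 2 constants give N_0 = 2, and each function symbol of arity r contributes N_{k-1}^r new terms at level k: N_k = 2 + N_{k-1}.
N_0 = 2
N_1 = 2 + 2 = 4
So |H| = 4.
A ground atom is a predicate applied to a tuple of terms from H, so the count is the sum over predicates of |H|^arity:
  R: 4;  S: 4
Total ground atoms: 4 + 4 = 8.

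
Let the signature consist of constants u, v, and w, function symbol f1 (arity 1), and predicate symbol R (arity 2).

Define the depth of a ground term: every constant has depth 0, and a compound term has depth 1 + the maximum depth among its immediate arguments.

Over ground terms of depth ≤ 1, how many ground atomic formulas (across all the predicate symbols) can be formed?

36

First count ground terms of depth ≤ 1.
If N_k denotes the number of depth-≤k ground terms, the 3 constants give N_0 = 3, and each function symbol of arity r contributes N_{k-1}^r new terms at level k: N_k = 3 + N_{k-1}.
N_0 = 3
N_1 = 3 + 3 = 6
Explicitly: u, v, w, f1(u), f1(v), f1(w).
So |H| = 6.
For each predicate symbol, the number of ground atoms is |H| raised to its arity; summing:
  R: 6^2 = 36
Total ground atoms: 36.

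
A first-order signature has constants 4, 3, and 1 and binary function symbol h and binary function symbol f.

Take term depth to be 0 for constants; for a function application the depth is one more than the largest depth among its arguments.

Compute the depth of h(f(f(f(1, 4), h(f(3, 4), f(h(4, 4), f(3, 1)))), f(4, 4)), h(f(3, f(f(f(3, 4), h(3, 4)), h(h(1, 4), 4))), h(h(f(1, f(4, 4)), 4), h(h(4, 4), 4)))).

depth(f(1, 4)) = 1 + max(0, 0) = 1
depth(f(3, 4)) = 1 + max(0, 0) = 1
depth(h(4, 4)) = 1 + max(0, 0) = 1
depth(f(3, 1)) = 1 + max(0, 0) = 1
depth(f(h(4, 4), f(3, 1))) = 1 + max(1, 1) = 2
depth(h(f(3, 4), f(h(4, 4), f(3, 1)))) = 1 + max(1, 2) = 3
depth(f(f(1, 4), h(f(3, 4), f(h(4, 4), f(3, 1))))) = 1 + max(1, 3) = 4
depth(f(4, 4)) = 1 + max(0, 0) = 1
depth(f(f(f(1, 4), h(f(3, 4), f(h(4, 4), f(3, 1)))), f(4, 4))) = 1 + max(4, 1) = 5
depth(h(3, 4)) = 1 + max(0, 0) = 1
depth(f(f(3, 4), h(3, 4))) = 1 + max(1, 1) = 2
depth(h(1, 4)) = 1 + max(0, 0) = 1
depth(h(h(1, 4), 4)) = 1 + max(1, 0) = 2
depth(f(f(f(3, 4), h(3, 4)), h(h(1, 4), 4))) = 1 + max(2, 2) = 3
depth(f(3, f(f(f(3, 4), h(3, 4)), h(h(1, 4), 4)))) = 1 + max(0, 3) = 4
depth(f(1, f(4, 4))) = 1 + max(0, 1) = 2
depth(h(f(1, f(4, 4)), 4)) = 1 + max(2, 0) = 3
depth(h(h(4, 4), 4)) = 1 + max(1, 0) = 2
depth(h(h(f(1, f(4, 4)), 4), h(h(4, 4), 4))) = 1 + max(3, 2) = 4
depth(h(f(3, f(f(f(3, 4), h(3, 4)), h(h(1, 4), 4))), h(h(f(1, f(4, 4)), 4), h(h(4, 4), 4)))) = 1 + max(4, 4) = 5
depth(h(f(f(f(1, 4), h(f(3, 4), f(h(4, 4), f(3, 1)))), f(4, 4)), h(f(3, f(f(f(3, 4), h(3, 4)), h(h(1, 4), 4))), h(h(f(1, f(4, 4)), 4), h(h(4, 4), 4))))) = 1 + max(5, 5) = 6

6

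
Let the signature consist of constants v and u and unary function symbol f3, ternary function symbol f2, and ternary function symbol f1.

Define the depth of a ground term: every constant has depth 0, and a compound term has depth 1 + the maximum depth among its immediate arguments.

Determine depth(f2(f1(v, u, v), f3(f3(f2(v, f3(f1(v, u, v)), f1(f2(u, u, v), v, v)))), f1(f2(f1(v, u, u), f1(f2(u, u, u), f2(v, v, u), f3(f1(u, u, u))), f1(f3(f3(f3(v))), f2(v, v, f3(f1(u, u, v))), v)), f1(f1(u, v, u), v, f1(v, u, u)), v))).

7

depth(f1(v, u, v)) = 1 + max(0, 0, 0) = 1
depth(f3(f1(v, u, v))) = 1 + depth(f1(v, u, v)) = 1 + 1 = 2
depth(f2(u, u, v)) = 1 + max(0, 0, 0) = 1
depth(f1(f2(u, u, v), v, v)) = 1 + max(1, 0, 0) = 2
depth(f2(v, f3(f1(v, u, v)), f1(f2(u, u, v), v, v))) = 1 + max(0, 2, 2) = 3
depth(f3(f2(v, f3(f1(v, u, v)), f1(f2(u, u, v), v, v)))) = 1 + depth(f2(v, f3(f1(v, u, v)), f1(f2(u, u, v), v, v))) = 1 + 3 = 4
depth(f3(f3(f2(v, f3(f1(v, u, v)), f1(f2(u, u, v), v, v))))) = 1 + depth(f3(f2(v, f3(f1(v, u, v)), f1(f2(u, u, v), v, v)))) = 1 + 4 = 5
depth(f1(v, u, u)) = 1 + max(0, 0, 0) = 1
depth(f2(u, u, u)) = 1 + max(0, 0, 0) = 1
depth(f2(v, v, u)) = 1 + max(0, 0, 0) = 1
depth(f1(u, u, u)) = 1 + max(0, 0, 0) = 1
depth(f3(f1(u, u, u))) = 1 + depth(f1(u, u, u)) = 1 + 1 = 2
depth(f1(f2(u, u, u), f2(v, v, u), f3(f1(u, u, u)))) = 1 + max(1, 1, 2) = 3
depth(f3(v)) = 1 + depth(v) = 1 + 0 = 1
depth(f3(f3(v))) = 1 + depth(f3(v)) = 1 + 1 = 2
depth(f3(f3(f3(v)))) = 1 + depth(f3(f3(v))) = 1 + 2 = 3
depth(f1(u, u, v)) = 1 + max(0, 0, 0) = 1
depth(f3(f1(u, u, v))) = 1 + depth(f1(u, u, v)) = 1 + 1 = 2
depth(f2(v, v, f3(f1(u, u, v)))) = 1 + max(0, 0, 2) = 3
depth(f1(f3(f3(f3(v))), f2(v, v, f3(f1(u, u, v))), v)) = 1 + max(3, 3, 0) = 4
depth(f2(f1(v, u, u), f1(f2(u, u, u), f2(v, v, u), f3(f1(u, u, u))), f1(f3(f3(f3(v))), f2(v, v, f3(f1(u, u, v))), v))) = 1 + max(1, 3, 4) = 5
depth(f1(u, v, u)) = 1 + max(0, 0, 0) = 1
depth(f1(f1(u, v, u), v, f1(v, u, u))) = 1 + max(1, 0, 1) = 2
depth(f1(f2(f1(v, u, u), f1(f2(u, u, u), f2(v, v, u), f3(f1(u, u, u))), f1(f3(f3(f3(v))), f2(v, v, f3(f1(u, u, v))), v)), f1(f1(u, v, u), v, f1(v, u, u)), v)) = 1 + max(5, 2, 0) = 6
depth(f2(f1(v, u, v), f3(f3(f2(v, f3(f1(v, u, v)), f1(f2(u, u, v), v, v)))), f1(f2(f1(v, u, u), f1(f2(u, u, u), f2(v, v, u), f3(f1(u, u, u))), f1(f3(f3(f3(v))), f2(v, v, f3(f1(u, u, v))), v)), f1(f1(u, v, u), v, f1(v, u, u)), v))) = 1 + max(1, 5, 6) = 7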